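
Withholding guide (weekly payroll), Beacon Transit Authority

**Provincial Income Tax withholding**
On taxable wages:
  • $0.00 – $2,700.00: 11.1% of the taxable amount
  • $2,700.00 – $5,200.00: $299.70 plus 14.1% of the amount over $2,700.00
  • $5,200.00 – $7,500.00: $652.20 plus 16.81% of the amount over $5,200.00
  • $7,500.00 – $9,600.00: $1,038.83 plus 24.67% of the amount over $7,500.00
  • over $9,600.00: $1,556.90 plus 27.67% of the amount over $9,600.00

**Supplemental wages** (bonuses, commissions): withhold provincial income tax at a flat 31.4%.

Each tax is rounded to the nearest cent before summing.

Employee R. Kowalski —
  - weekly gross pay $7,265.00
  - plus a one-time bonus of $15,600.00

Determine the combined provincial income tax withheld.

$5,897.73

Provincial Income Tax: taxable = $7,265.00
  $652.20 + 16.81% × ($7,265.00 − $5,200.00) = $652.20 + 16.81% × $2,065.00 = $999.33
Supplemental (31.4% flat on bonus): 31.4% × $15,600.00 = $4,898.40
Total provincial income tax: $999.33 + $4,898.40 = $5,897.73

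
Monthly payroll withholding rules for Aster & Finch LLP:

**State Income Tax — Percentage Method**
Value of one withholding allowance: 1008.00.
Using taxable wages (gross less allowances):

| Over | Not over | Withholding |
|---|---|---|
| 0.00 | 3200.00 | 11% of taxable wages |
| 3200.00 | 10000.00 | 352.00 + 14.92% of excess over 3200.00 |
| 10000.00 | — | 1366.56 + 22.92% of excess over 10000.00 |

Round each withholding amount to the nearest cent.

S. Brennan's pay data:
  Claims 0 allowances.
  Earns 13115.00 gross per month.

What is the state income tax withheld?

2080.52

State Income Tax: taxable = 13115.00
  1366.56 + 22.92% × (13115.00 − 10000.00) = 1366.56 + 22.92% × 3115.00 = 2080.52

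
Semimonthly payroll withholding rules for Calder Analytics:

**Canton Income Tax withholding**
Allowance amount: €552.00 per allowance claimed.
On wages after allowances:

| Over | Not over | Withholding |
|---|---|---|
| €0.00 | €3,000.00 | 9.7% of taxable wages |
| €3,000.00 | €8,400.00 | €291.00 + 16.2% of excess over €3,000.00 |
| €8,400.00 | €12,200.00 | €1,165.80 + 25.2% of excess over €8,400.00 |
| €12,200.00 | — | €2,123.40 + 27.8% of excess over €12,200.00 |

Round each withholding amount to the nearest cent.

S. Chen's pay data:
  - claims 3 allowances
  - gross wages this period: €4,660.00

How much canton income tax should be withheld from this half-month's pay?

Canton Income Tax: taxable = €4,660.00 − 3×€552.00 = €3,004.00
  €291.00 + 16.2% × (€3,004.00 − €3,000.00) = €291.00 + 16.2% × €4.00 = €291.65

€291.65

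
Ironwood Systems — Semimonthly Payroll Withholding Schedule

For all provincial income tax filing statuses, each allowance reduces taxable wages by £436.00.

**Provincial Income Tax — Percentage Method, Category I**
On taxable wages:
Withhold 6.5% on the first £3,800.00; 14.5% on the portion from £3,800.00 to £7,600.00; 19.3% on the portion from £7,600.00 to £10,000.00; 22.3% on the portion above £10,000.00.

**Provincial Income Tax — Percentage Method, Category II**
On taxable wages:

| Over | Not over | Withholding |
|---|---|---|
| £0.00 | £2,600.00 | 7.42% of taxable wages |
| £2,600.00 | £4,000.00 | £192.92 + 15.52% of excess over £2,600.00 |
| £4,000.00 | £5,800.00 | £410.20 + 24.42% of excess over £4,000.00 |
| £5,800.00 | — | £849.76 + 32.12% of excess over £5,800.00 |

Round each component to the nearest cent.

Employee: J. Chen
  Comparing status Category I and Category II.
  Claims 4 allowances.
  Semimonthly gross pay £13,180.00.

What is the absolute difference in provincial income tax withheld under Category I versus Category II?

Provincial Income Tax (Category I): taxable = £13,180.00 − 4×£436.00 = £11,436.00
  £1,261.20 + 22.3% × (£11,436.00 − £10,000.00) = £1,261.20 + 22.3% × £1,436.00 = £1,581.43
Provincial Income Tax (Category II): taxable = £13,180.00 − 4×£436.00 = £11,436.00
  £849.76 + 32.12% × (£11,436.00 − £5,800.00) = £849.76 + 32.12% × £5,636.00 = £2,660.04
Difference: |£1,581.43 − £2,660.04| = £1,078.61 (higher under Category II)

£1,078.61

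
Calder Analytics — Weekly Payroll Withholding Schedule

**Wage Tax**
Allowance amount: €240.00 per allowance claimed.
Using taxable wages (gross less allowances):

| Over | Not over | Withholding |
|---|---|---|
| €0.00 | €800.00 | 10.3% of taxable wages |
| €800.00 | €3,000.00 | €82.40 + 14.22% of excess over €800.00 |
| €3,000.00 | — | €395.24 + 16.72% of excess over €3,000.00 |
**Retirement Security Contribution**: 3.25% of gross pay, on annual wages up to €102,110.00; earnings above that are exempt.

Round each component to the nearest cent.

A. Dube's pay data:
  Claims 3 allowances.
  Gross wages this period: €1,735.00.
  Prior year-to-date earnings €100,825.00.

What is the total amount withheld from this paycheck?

Wage Tax: taxable = €1,735.00 − 3×€240.00 = €1,015.00
  €82.40 + 14.22% × (€1,015.00 − €800.00) = €82.40 + 14.22% × €215.00 = €112.97
Retirement Security Contribution: cap €102,110.00 − YTD €100,825.00 = €1,285.00 subject; 3.25% × €1,285.00 = €41.76
Total: €112.97 + €41.76 = €154.73

€154.73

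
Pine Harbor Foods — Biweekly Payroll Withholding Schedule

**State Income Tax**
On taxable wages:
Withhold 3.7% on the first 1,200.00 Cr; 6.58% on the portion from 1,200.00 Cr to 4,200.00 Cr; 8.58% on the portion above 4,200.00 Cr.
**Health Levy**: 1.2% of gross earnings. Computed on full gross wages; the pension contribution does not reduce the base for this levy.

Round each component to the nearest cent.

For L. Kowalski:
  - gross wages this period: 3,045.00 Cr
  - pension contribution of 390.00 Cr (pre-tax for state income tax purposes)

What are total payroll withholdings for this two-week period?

State Income Tax: taxable = 3,045.00 Cr − 390.00 Cr = 2,655.00 Cr
  44.40 Cr + 6.58% × (2,655.00 Cr − 1,200.00 Cr) = 44.40 Cr + 6.58% × 1,455.00 Cr = 140.14 Cr
Health Levy: 1.2% × 3,045.00 Cr = 36.54 Cr
Total: 140.14 Cr + 36.54 Cr = 176.68 Cr

176.68 Cr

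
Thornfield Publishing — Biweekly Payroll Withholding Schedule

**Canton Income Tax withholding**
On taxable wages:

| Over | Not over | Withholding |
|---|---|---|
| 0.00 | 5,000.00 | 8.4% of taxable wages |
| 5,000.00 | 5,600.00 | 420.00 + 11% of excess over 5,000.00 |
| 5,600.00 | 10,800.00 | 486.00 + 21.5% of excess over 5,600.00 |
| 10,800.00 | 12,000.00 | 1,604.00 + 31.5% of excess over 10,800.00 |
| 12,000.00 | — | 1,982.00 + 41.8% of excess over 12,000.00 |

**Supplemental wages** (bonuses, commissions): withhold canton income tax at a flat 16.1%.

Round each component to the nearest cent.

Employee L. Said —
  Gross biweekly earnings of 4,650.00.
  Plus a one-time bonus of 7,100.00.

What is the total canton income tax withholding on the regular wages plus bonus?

1,533.70

Canton Income Tax: taxable = 4,650.00
  8.4% × 4,650.00 = 390.60
Supplemental (16.1% flat on bonus): 16.1% × 7,100.00 = 1,143.10
Total canton income tax: 390.60 + 1,143.10 = 1,533.70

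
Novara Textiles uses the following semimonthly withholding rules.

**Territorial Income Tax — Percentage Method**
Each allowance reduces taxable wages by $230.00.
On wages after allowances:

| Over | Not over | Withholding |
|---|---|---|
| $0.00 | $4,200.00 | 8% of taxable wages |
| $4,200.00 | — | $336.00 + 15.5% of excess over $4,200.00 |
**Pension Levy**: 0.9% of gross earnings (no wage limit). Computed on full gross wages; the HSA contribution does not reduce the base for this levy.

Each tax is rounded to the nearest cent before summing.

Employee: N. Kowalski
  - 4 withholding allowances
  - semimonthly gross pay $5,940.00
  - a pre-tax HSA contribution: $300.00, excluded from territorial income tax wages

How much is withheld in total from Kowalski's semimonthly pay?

Territorial Income Tax: taxable = $5,940.00 − $300.00 − 4×$230.00 = $4,720.00
  $336.00 + 15.5% × ($4,720.00 − $4,200.00) = $336.00 + 15.5% × $520.00 = $416.60
Pension Levy: 0.9% × $5,940.00 = $53.46
Total: $416.60 + $53.46 = $470.06

$470.06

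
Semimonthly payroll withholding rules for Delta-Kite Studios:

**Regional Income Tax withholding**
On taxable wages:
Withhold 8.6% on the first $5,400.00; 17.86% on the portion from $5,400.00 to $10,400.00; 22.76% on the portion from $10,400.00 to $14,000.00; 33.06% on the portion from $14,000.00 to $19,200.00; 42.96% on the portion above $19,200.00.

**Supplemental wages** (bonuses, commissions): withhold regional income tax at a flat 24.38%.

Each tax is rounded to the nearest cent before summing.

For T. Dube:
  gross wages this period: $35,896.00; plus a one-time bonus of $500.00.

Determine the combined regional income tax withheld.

Regional Income Tax: taxable = $35,896.00
  $3,895.88 + 42.96% × ($35,896.00 − $19,200.00) = $3,895.88 + 42.96% × $16,696.00 = $11,068.48
Supplemental (24.38% flat on bonus): 24.38% × $500.00 = $121.90
Total regional income tax: $11,068.48 + $121.90 = $11,190.38

$11,190.38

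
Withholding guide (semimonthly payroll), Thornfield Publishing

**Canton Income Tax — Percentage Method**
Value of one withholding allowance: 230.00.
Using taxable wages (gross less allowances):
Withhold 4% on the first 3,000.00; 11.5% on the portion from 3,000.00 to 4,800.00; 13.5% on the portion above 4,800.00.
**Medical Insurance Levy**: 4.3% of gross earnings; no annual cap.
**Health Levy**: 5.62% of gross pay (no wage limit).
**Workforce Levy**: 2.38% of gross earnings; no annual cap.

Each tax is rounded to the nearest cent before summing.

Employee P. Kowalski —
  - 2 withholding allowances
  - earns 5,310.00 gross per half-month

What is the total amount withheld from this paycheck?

Canton Income Tax: taxable = 5,310.00 − 2×230.00 = 4,850.00
  327.00 + 13.5% × (4,850.00 − 4,800.00) = 327.00 + 13.5% × 50.00 = 333.75
Medical Insurance Levy: 4.3% × 5,310.00 = 228.33
Health Levy: 5.62% × 5,310.00 = 298.42
Workforce Levy: 2.38% × 5,310.00 = 126.38
Total: 333.75 + 228.33 + 298.42 + 126.38 = 986.88

986.88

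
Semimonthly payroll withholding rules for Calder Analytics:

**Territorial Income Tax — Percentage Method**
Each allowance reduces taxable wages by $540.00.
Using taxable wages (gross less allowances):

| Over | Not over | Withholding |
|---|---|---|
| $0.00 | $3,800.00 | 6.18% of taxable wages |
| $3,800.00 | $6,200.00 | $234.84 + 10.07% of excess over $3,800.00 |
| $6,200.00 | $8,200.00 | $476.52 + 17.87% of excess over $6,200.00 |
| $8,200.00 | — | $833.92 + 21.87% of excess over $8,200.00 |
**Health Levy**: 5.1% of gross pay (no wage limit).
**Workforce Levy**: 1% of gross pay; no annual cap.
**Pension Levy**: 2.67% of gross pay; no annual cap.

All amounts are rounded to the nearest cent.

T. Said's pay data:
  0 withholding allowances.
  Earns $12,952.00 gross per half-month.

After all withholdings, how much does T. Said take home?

Territorial Income Tax: taxable = $12,952.00
  $833.92 + 21.87% × ($12,952.00 − $8,200.00) = $833.92 + 21.87% × $4,752.00 = $1,873.18
Health Levy: 5.1% × $12,952.00 = $660.55
Workforce Levy: 1% × $12,952.00 = $129.52
Pension Levy: 2.67% × $12,952.00 = $345.82
Total withheld: $1,873.18 + $660.55 + $129.52 + $345.82 = $3,009.07
Net pay: $12,952.00 − $3,009.07 = $9,942.93

$9,942.93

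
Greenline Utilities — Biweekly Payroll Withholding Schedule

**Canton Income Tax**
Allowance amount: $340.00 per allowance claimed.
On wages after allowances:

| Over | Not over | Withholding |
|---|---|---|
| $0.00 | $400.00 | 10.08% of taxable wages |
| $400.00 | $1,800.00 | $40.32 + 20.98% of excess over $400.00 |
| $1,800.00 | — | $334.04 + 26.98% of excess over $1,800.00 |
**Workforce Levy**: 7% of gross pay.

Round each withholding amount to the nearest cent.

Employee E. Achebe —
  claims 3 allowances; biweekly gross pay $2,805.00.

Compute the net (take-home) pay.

$2,277.76

Canton Income Tax: taxable = $2,805.00 − 3×$340.00 = $1,785.00
  $40.32 + 20.98% × ($1,785.00 − $400.00) = $40.32 + 20.98% × $1,385.00 = $330.89
Workforce Levy: 7% × $2,805.00 = $196.35
Total withheld: $330.89 + $196.35 = $527.24
Net pay: $2,805.00 − $527.24 = $2,277.76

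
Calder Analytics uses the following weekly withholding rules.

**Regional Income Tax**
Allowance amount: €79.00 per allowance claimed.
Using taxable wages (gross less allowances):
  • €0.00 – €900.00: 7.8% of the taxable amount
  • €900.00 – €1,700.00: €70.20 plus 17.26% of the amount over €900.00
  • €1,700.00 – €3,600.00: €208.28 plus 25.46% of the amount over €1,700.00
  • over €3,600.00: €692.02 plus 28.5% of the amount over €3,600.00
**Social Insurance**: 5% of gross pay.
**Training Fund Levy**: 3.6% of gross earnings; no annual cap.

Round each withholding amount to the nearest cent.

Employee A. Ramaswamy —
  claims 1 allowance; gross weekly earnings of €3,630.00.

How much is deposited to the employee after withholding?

Regional Income Tax: taxable = €3,630.00 − 1×€79.00 = €3,551.00
  €208.28 + 25.46% × (€3,551.00 − €1,700.00) = €208.28 + 25.46% × €1,851.00 = €679.54
Social Insurance: 5% × €3,630.00 = €181.50
Training Fund Levy: 3.6% × €3,630.00 = €130.68
Total withheld: €679.54 + €181.50 + €130.68 = €991.72
Net pay: €3,630.00 − €991.72 = €2,638.28

€2,638.28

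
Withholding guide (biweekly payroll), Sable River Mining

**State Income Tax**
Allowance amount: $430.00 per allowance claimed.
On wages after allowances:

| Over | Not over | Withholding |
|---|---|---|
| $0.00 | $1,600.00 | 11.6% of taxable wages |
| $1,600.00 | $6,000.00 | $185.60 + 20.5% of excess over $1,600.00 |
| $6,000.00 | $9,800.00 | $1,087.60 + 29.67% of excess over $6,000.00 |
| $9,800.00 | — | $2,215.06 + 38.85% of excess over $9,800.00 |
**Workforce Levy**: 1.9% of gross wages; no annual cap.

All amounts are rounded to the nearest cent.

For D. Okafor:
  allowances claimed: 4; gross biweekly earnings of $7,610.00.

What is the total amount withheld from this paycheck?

$1,209.64

State Income Tax: taxable = $7,610.00 − 4×$430.00 = $5,890.00
  $185.60 + 20.5% × ($5,890.00 − $1,600.00) = $185.60 + 20.5% × $4,290.00 = $1,065.05
Workforce Levy: 1.9% × $7,610.00 = $144.59
Total: $1,065.05 + $144.59 = $1,209.64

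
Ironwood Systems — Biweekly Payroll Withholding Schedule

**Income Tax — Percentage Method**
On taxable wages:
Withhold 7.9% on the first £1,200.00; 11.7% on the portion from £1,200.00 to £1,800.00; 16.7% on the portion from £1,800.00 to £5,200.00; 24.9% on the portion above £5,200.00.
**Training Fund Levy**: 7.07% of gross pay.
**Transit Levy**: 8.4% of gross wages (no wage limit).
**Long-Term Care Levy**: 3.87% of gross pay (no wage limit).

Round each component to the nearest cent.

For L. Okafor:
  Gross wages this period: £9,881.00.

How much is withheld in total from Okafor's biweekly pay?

£3,809.35

Income Tax: taxable = £9,881.00
  £732.80 + 24.9% × (£9,881.00 − £5,200.00) = £732.80 + 24.9% × £4,681.00 = £1,898.37
Training Fund Levy: 7.07% × £9,881.00 = £698.59
Transit Levy: 8.4% × £9,881.00 = £830.00
Long-Term Care Levy: 3.87% × £9,881.00 = £382.39
Total: £1,898.37 + £698.59 + £830.00 + £382.39 = £3,809.35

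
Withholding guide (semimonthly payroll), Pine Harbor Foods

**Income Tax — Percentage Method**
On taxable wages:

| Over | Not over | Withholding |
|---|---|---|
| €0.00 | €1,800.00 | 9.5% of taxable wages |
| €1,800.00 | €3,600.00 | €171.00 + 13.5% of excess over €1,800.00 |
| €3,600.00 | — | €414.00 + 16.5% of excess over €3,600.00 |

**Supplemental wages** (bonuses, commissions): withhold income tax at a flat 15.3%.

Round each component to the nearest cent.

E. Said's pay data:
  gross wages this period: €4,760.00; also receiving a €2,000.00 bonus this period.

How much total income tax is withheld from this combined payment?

€911.40

Income Tax: taxable = €4,760.00
  €414.00 + 16.5% × (€4,760.00 − €3,600.00) = €414.00 + 16.5% × €1,160.00 = €605.40
Supplemental (15.3% flat on bonus): 15.3% × €2,000.00 = €306.00
Total income tax: €605.40 + €306.00 = €911.40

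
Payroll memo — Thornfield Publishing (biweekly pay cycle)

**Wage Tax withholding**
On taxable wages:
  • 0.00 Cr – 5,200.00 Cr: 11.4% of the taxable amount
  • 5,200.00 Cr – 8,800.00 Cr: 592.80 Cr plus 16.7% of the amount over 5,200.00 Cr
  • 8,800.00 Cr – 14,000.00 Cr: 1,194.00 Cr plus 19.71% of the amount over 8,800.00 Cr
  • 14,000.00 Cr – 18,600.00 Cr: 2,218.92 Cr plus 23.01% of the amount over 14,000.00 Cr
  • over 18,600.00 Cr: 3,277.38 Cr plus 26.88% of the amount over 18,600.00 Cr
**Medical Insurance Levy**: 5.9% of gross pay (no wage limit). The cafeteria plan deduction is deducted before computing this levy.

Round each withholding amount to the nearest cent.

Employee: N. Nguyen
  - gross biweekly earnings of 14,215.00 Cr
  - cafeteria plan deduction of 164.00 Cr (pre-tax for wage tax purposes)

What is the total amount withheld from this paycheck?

3,059.67 Cr

Wage Tax: taxable = 14,215.00 Cr − 164.00 Cr = 14,051.00 Cr
  2,218.92 Cr + 23.01% × (14,051.00 Cr − 14,000.00 Cr) = 2,218.92 Cr + 23.01% × 51.00 Cr = 2,230.66 Cr
Medical Insurance Levy: 5.9% × 14,051.00 Cr = 829.01 Cr
Total: 2,230.66 Cr + 829.01 Cr = 3,059.67 Cr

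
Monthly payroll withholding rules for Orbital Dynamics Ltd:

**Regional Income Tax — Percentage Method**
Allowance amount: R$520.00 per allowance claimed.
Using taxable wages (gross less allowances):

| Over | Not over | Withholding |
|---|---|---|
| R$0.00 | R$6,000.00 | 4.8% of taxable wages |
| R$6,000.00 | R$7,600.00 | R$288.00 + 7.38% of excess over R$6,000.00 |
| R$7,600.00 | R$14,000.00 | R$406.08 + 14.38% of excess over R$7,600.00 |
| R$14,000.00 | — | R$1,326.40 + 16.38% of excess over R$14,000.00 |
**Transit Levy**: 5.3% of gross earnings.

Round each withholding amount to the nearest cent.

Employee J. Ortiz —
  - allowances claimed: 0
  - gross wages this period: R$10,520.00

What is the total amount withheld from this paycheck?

Regional Income Tax: taxable = R$10,520.00
  R$406.08 + 14.38% × (R$10,520.00 − R$7,600.00) = R$406.08 + 14.38% × R$2,920.00 = R$825.98
Transit Levy: 5.3% × R$10,520.00 = R$557.56
Total: R$825.98 + R$557.56 = R$1,383.54

R$1,383.54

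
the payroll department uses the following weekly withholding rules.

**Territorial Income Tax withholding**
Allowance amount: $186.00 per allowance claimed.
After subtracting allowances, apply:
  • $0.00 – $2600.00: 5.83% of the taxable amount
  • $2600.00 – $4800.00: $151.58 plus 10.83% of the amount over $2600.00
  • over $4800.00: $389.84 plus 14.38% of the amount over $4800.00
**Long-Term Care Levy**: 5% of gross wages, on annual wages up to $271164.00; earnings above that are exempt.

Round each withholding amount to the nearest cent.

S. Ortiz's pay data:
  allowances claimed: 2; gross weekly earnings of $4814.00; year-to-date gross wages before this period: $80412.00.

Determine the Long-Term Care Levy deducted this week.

Long-Term Care Levy: 5% × $4814.00 = $240.70

$240.70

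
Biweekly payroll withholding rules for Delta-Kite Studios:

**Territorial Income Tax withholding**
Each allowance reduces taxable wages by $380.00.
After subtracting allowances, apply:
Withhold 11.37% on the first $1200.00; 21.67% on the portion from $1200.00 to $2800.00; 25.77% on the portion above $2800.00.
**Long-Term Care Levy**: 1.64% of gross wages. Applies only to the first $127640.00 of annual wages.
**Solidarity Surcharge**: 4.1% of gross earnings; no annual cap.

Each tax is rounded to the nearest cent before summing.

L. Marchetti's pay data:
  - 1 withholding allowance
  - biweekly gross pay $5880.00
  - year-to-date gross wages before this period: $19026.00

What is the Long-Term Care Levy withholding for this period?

Long-Term Care Levy: 1.64% × $5880.00 = $96.43

$96.43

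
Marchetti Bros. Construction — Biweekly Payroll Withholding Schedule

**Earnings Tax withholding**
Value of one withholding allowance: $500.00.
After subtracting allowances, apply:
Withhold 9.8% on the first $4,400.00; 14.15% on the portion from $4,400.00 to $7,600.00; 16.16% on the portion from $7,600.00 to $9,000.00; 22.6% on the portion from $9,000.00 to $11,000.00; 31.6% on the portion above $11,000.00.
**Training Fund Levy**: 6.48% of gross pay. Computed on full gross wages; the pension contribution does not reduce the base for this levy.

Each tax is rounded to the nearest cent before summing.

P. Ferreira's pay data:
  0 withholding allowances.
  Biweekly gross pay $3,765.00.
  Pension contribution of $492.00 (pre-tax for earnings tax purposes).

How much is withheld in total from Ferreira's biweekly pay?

Earnings Tax: taxable = $3,765.00 − $492.00 = $3,273.00
  9.8% × $3,273.00 = $320.75
Training Fund Levy: 6.48% × $3,765.00 = $243.97
Total: $320.75 + $243.97 = $564.72

$564.72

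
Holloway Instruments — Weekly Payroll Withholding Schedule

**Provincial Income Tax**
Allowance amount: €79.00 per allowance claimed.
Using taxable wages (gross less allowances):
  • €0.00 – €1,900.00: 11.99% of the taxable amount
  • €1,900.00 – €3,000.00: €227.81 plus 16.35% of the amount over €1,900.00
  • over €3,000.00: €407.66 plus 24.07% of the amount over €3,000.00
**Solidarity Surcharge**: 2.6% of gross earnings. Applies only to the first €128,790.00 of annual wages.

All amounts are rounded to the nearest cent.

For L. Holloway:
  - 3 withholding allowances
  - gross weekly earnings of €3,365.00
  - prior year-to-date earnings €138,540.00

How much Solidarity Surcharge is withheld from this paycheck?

€0.00

Solidarity Surcharge: YTD €138,540.00 ≥ cap €128,790.00 → €0.00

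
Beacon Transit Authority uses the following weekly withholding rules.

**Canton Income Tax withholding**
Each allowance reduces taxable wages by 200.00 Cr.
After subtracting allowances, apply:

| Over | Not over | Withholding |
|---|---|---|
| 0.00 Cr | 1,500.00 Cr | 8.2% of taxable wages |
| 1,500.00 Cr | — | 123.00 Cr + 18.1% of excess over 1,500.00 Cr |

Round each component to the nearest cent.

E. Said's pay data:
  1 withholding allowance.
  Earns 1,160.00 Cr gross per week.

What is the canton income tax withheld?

Canton Income Tax: taxable = 1,160.00 Cr − 1×200.00 Cr = 960.00 Cr
  8.2% × 960.00 Cr = 78.72 Cr

78.72 Cr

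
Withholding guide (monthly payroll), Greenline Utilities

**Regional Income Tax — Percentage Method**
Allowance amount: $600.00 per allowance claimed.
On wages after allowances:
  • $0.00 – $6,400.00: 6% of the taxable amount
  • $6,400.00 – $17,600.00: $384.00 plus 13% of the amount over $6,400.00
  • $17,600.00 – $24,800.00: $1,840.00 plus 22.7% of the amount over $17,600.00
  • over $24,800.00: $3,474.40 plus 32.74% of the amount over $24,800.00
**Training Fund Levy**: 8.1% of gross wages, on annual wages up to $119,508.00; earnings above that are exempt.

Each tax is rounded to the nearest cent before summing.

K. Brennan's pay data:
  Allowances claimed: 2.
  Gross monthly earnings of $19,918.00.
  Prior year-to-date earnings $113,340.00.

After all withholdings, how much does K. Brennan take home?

$17,324.60

Regional Income Tax: taxable = $19,918.00 − 2×$600.00 = $18,718.00
  $1,840.00 + 22.7% × ($18,718.00 − $17,600.00) = $1,840.00 + 22.7% × $1,118.00 = $2,093.79
Training Fund Levy: cap $119,508.00 − YTD $113,340.00 = $6,168.00 subject; 8.1% × $6,168.00 = $499.61
Total withheld: $2,093.79 + $499.61 = $2,593.40
Net pay: $19,918.00 − $2,593.40 = $17,324.60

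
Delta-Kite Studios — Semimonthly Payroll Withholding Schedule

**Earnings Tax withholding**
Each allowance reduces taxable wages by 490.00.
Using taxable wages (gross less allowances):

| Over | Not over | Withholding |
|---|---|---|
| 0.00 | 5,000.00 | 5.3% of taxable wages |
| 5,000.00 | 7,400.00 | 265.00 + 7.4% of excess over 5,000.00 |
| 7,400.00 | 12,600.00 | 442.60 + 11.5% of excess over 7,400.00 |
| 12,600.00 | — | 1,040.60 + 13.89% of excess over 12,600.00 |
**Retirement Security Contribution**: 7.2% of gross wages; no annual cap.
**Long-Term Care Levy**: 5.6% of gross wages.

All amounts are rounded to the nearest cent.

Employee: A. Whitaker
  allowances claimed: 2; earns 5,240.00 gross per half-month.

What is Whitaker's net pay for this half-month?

Earnings Tax: taxable = 5,240.00 − 2×490.00 = 4,260.00
  5.3% × 4,260.00 = 225.78
Retirement Security Contribution: 7.2% × 5,240.00 = 377.28
Long-Term Care Levy: 5.6% × 5,240.00 = 293.44
Total withheld: 225.78 + 377.28 + 293.44 = 896.50
Net pay: 5,240.00 − 896.50 = 4,343.50

4,343.50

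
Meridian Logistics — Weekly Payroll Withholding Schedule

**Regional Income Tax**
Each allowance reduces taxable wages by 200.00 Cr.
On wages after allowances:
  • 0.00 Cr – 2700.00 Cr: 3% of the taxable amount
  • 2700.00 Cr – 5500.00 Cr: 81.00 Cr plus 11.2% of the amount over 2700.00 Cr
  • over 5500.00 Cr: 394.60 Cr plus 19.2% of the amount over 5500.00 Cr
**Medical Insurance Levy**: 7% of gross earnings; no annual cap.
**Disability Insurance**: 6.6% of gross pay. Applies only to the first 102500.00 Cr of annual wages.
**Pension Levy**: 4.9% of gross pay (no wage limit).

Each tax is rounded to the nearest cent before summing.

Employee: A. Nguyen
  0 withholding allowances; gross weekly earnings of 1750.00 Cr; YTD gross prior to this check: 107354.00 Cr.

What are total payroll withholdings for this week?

Regional Income Tax: taxable = 1750.00 Cr
  3% × 1750.00 Cr = 52.50 Cr
Medical Insurance Levy: 7% × 1750.00 Cr = 122.50 Cr
Disability Insurance: YTD 107354.00 Cr ≥ cap 102500.00 Cr → 0.00 Cr
Pension Levy: 4.9% × 1750.00 Cr = 85.75 Cr
Total: 52.50 Cr + 122.50 Cr + 0.00 Cr + 85.75 Cr = 260.75 Cr

260.75 Cr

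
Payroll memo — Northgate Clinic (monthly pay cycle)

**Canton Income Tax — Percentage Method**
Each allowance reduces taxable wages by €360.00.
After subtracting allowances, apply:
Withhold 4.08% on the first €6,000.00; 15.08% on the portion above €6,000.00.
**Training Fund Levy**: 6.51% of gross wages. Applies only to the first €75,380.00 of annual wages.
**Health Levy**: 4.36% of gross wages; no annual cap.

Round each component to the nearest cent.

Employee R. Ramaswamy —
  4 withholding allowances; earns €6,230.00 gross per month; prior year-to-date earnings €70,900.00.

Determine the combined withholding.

€758.71

Canton Income Tax: taxable = €6,230.00 − 4×€360.00 = €4,790.00
  4.08% × €4,790.00 = €195.43
Training Fund Levy: cap €75,380.00 − YTD €70,900.00 = €4,480.00 subject; 6.51% × €4,480.00 = €291.65
Health Levy: 4.36% × €6,230.00 = €271.63
Total: €195.43 + €291.65 + €271.63 = €758.71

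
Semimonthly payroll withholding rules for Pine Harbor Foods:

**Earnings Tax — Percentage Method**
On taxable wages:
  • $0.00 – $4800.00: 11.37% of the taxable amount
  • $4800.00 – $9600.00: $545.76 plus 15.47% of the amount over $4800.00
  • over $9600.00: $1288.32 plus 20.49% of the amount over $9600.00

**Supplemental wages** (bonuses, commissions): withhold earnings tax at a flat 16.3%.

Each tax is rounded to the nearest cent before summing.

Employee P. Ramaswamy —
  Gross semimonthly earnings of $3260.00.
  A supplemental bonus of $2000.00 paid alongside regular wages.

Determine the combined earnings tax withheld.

Earnings Tax: taxable = $3260.00
  11.37% × $3260.00 = $370.66
Supplemental (16.3% flat on bonus): 16.3% × $2000.00 = $326.00
Total earnings tax: $370.66 + $326.00 = $696.66

$696.66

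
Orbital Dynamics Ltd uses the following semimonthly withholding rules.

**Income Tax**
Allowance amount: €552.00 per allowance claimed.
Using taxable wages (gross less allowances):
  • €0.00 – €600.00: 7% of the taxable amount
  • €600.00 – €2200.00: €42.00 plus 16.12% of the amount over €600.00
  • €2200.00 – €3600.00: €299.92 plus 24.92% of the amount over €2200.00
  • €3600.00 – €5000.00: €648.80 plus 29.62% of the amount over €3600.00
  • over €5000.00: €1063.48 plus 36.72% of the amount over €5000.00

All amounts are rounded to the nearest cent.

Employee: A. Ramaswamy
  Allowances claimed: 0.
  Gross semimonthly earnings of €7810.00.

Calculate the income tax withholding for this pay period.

Income Tax: taxable = €7810.00
  €1063.48 + 36.72% × (€7810.00 − €5000.00) = €1063.48 + 36.72% × €2810.00 = €2095.31

€2095.31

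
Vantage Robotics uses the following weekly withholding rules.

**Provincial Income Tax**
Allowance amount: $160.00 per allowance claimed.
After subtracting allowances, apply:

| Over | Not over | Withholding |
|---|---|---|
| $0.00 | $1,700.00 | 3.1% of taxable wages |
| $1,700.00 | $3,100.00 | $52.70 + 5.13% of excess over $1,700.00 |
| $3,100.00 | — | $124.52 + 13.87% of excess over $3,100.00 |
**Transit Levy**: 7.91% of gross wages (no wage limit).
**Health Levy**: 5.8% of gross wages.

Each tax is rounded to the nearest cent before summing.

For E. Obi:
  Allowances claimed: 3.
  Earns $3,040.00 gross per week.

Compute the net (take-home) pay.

$2,526.40

Provincial Income Tax: taxable = $3,040.00 − 3×$160.00 = $2,560.00
  $52.70 + 5.13% × ($2,560.00 − $1,700.00) = $52.70 + 5.13% × $860.00 = $96.82
Transit Levy: 7.91% × $3,040.00 = $240.46
Health Levy: 5.8% × $3,040.00 = $176.32
Total withheld: $96.82 + $240.46 + $176.32 = $513.60
Net pay: $3,040.00 − $513.60 = $2,526.40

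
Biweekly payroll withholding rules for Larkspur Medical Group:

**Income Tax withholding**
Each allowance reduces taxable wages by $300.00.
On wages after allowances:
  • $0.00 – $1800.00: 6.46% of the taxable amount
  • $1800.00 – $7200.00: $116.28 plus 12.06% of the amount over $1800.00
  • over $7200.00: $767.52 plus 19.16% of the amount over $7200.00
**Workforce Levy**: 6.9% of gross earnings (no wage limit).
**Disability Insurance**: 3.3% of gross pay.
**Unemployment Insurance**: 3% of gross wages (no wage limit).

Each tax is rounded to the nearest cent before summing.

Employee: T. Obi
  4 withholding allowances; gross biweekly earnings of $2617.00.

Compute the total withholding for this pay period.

$436.98

Income Tax: taxable = $2617.00 − 4×$300.00 = $1417.00
  6.46% × $1417.00 = $91.54
Workforce Levy: 6.9% × $2617.00 = $180.57
Disability Insurance: 3.3% × $2617.00 = $86.36
Unemployment Insurance: 3% × $2617.00 = $78.51
Total: $91.54 + $180.57 + $86.36 + $78.51 = $436.98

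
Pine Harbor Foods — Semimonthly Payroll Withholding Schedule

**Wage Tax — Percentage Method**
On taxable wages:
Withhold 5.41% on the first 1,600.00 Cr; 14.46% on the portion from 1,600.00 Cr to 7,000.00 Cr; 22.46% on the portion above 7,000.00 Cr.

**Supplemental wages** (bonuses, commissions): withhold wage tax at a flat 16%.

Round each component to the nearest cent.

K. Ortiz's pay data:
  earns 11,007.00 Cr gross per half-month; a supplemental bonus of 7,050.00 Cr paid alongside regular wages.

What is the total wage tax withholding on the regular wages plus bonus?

Wage Tax: taxable = 11,007.00 Cr
  867.40 Cr + 22.46% × (11,007.00 Cr − 7,000.00 Cr) = 867.40 Cr + 22.46% × 4,007.00 Cr = 1,767.37 Cr
Supplemental (16% flat on bonus): 16% × 7,050.00 Cr = 1,128.00 Cr
Total wage tax: 1,767.37 Cr + 1,128.00 Cr = 2,895.37 Cr

2,895.37 Cr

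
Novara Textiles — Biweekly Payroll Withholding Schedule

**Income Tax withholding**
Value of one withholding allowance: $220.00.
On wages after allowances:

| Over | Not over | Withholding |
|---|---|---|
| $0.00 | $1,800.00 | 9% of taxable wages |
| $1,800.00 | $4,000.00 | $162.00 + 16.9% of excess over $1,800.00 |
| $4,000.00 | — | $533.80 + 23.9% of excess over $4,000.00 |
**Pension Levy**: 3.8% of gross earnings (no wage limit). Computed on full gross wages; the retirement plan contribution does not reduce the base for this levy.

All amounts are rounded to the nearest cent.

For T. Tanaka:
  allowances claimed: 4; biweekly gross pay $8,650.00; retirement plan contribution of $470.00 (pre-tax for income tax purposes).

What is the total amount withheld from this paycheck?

Income Tax: taxable = $8,650.00 − $470.00 − 4×$220.00 = $7,300.00
  $533.80 + 23.9% × ($7,300.00 − $4,000.00) = $533.80 + 23.9% × $3,300.00 = $1,322.50
Pension Levy: 3.8% × $8,650.00 = $328.70
Total: $1,322.50 + $328.70 = $1,651.20

$1,651.20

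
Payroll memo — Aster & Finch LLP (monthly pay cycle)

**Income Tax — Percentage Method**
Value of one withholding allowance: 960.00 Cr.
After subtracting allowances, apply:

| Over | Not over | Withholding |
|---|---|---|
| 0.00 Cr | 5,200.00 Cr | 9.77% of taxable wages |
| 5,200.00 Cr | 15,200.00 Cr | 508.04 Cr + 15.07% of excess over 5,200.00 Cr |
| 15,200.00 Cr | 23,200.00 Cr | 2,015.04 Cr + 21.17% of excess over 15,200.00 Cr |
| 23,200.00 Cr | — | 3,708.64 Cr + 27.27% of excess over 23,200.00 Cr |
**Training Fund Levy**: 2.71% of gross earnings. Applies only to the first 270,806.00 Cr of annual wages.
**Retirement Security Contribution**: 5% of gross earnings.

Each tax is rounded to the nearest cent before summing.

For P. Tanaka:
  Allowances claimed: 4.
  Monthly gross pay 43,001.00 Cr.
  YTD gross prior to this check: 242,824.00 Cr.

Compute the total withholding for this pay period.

10,969.56 Cr

Income Tax: taxable = 43,001.00 Cr − 4×960.00 Cr = 39,161.00 Cr
  3,708.64 Cr + 27.27% × (39,161.00 Cr − 23,200.00 Cr) = 3,708.64 Cr + 27.27% × 15,961.00 Cr = 8,061.20 Cr
Training Fund Levy: cap 270,806.00 Cr − YTD 242,824.00 Cr = 27,982.00 Cr subject; 2.71% × 27,982.00 Cr = 758.31 Cr
Retirement Security Contribution: 5% × 43,001.00 Cr = 2,150.05 Cr
Total: 8,061.20 Cr + 758.31 Cr + 2,150.05 Cr = 10,969.56 Cr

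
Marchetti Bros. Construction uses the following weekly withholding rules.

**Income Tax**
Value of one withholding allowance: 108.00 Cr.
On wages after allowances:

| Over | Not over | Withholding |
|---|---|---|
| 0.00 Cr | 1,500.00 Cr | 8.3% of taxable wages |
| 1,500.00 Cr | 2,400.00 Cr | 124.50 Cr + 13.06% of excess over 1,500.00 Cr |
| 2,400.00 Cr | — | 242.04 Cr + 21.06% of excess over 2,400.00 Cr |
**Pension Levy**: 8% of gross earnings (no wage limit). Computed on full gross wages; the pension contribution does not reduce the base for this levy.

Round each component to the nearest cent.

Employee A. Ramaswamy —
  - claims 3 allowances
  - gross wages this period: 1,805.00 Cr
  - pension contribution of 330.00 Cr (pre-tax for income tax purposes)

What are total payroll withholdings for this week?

239.93 Cr

Income Tax: taxable = 1,805.00 Cr − 330.00 Cr − 3×108.00 Cr = 1,151.00 Cr
  8.3% × 1,151.00 Cr = 95.53 Cr
Pension Levy: 8% × 1,805.00 Cr = 144.40 Cr
Total: 95.53 Cr + 144.40 Cr = 239.93 Cr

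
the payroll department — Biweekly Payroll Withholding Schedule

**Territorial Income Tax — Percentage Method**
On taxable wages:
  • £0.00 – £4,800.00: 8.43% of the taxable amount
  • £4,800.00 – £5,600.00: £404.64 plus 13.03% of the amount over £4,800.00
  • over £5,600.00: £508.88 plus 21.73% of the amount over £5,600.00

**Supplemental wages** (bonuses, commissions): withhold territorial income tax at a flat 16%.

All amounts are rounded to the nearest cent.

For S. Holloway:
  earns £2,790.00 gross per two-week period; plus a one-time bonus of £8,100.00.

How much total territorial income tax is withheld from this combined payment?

Territorial Income Tax: taxable = £2,790.00
  8.43% × £2,790.00 = £235.20
Supplemental (16% flat on bonus): 16% × £8,100.00 = £1,296.00
Total territorial income tax: £235.20 + £1,296.00 = £1,531.20

£1,531.20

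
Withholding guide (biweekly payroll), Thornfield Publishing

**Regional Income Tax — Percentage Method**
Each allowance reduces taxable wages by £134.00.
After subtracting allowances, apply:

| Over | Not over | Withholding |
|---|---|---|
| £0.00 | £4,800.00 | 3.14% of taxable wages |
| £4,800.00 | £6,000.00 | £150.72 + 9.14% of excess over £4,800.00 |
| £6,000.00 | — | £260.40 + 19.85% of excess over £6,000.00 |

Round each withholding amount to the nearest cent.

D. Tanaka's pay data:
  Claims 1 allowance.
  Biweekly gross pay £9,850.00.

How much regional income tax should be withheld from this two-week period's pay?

Regional Income Tax: taxable = £9,850.00 − 1×£134.00 = £9,716.00
  £260.40 + 19.85% × (£9,716.00 − £6,000.00) = £260.40 + 19.85% × £3,716.00 = £998.03

£998.03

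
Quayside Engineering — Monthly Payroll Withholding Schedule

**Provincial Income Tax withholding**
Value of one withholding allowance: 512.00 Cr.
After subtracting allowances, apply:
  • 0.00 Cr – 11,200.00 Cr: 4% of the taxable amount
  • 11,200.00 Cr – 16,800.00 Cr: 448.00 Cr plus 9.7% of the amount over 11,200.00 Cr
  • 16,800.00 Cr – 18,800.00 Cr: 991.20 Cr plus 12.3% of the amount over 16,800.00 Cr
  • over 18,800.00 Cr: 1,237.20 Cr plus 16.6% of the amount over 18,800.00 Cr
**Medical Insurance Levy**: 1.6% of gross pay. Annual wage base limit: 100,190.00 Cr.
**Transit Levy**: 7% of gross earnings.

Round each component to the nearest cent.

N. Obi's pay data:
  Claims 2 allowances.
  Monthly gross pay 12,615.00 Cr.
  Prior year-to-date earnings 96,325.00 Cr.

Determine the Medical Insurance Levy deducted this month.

Medical Insurance Levy: cap 100,190.00 Cr − YTD 96,325.00 Cr = 3,865.00 Cr subject; 1.6% × 3,865.00 Cr = 61.84 Cr

61.84 Cr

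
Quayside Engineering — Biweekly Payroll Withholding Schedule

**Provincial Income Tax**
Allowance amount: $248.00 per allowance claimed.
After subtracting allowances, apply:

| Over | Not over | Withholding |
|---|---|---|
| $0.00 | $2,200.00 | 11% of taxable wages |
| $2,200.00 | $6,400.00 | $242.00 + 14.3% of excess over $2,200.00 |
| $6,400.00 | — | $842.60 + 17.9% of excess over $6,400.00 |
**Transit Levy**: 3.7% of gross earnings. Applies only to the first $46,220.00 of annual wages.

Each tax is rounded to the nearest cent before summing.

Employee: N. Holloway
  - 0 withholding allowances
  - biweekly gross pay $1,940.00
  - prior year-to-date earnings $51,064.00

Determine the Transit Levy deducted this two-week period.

Transit Levy: YTD $51,064.00 ≥ cap $46,220.00 → $0.00

$0.00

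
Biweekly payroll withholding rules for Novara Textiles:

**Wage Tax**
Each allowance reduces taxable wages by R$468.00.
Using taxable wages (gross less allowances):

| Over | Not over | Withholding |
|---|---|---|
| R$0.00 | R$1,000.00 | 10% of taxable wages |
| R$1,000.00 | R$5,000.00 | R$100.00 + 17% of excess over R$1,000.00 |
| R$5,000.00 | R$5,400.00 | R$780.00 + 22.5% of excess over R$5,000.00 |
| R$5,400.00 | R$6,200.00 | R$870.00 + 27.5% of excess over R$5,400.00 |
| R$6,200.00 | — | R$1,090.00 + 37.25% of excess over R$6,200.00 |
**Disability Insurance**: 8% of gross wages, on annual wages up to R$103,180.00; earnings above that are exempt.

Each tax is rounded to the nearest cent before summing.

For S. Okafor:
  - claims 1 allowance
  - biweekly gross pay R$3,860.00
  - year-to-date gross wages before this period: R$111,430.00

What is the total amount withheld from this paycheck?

Wage Tax: taxable = R$3,860.00 − 1×R$468.00 = R$3,392.00
  R$100.00 + 17% × (R$3,392.00 − R$1,000.00) = R$100.00 + 17% × R$2,392.00 = R$506.64
Disability Insurance: YTD R$111,430.00 ≥ cap R$103,180.00 → R$0.00
Total: R$506.64 + R$0.00 = R$506.64

R$506.64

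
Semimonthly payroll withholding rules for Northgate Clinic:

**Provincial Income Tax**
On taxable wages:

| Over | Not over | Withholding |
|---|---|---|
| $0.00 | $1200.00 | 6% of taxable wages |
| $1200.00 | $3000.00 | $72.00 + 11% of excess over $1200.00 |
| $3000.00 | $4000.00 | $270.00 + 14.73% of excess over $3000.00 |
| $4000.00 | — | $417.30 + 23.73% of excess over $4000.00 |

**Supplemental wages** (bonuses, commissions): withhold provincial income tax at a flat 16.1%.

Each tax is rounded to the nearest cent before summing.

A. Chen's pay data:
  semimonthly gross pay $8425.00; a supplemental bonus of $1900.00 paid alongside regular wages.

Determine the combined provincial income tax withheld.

Provincial Income Tax: taxable = $8425.00
  $417.30 + 23.73% × ($8425.00 − $4000.00) = $417.30 + 23.73% × $4425.00 = $1467.35
Supplemental (16.1% flat on bonus): 16.1% × $1900.00 = $305.90
Total provincial income tax: $1467.35 + $305.90 = $1773.25

$1773.25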